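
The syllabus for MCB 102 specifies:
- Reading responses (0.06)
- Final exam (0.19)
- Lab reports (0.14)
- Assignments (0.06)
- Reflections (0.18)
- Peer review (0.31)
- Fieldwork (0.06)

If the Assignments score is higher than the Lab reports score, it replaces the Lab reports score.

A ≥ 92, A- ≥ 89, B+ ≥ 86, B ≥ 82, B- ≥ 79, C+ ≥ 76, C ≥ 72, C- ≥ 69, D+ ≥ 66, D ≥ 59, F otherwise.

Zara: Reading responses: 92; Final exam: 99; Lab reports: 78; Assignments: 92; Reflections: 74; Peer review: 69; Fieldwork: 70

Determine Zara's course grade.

B-

Assignments (92) > Lab reports (78), so Lab reports counts as 92.
Weighted total:
  Reading responses 92 × 0.06 = 5.52
  Final exam 99 × 0.19 = 18.81
  Lab reports 92 × 0.14 = 12.88
  Assignments 92 × 0.06 = 5.52
  Reflections 74 × 0.18 = 13.32
  Peer review 69 × 0.31 = 21.39
  Fieldwork 70 × 0.06 = 4.2
Sum = 81.64
81.64 is ≥ 79 and < 82 → B-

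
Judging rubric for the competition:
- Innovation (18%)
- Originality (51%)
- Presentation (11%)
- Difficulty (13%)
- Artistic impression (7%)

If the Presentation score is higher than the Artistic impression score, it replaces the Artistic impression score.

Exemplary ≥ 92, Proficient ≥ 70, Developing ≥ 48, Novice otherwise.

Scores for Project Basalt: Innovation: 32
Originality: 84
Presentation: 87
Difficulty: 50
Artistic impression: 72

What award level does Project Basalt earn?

Presentation (87) > Artistic impression (72), so Artistic impression counts as 87.
Weighted total:
  Innovation 32 × 0.18 = 5.76
  Originality 84 × 0.51 = 42.84
  Presentation 87 × 0.11 = 9.57
  Difficulty 50 × 0.13 = 6.5
  Artistic impression 87 × 0.07 = 6.09
Sum = 70.76
70.76 is ≥ 70 and < 92 → Proficient

Proficient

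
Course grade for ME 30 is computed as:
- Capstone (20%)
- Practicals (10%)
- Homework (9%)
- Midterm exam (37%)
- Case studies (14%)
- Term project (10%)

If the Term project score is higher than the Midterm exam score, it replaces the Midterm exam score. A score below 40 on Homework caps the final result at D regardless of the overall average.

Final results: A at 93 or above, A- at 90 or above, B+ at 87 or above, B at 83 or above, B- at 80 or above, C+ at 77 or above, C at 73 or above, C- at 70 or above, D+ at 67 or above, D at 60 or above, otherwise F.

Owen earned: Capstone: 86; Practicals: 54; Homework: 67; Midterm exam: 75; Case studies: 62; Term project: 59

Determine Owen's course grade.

Term project (59) ≤ Midterm exam (75), so Midterm exam stays at 75.
Homework score 67 ≥ 40: minimum met.
Weighted total:
  Capstone 86 × 0.2 = 17.2
  Practicals 54 × 0.1 = 5.4
  Homework 67 × 0.09 = 6.03
  Midterm exam 75 × 0.37 = 27.75
  Case studies 62 × 0.14 = 8.68
  Term project 59 × 0.1 = 5.9
Sum = 70.96
70.96 is ≥ 70 and < 73 → C-

C-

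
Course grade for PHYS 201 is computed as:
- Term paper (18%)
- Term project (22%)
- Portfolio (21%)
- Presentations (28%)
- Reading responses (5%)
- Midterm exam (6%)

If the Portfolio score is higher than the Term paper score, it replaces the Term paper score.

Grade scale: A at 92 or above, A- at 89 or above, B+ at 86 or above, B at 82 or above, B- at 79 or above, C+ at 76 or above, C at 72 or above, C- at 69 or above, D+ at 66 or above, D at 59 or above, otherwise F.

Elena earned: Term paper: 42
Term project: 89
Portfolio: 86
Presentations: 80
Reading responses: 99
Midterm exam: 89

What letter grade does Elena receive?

B

Portfolio (86) > Term paper (42), so Term paper counts as 86.
Weighted total:
  Term paper 86 × 0.18 = 15.48
  Term project 89 × 0.22 = 19.58
  Portfolio 86 × 0.21 = 18.06
  Presentations 80 × 0.28 = 22.4
  Reading responses 99 × 0.05 = 4.95
  Midterm exam 89 × 0.06 = 5.34
Sum = 85.81
85.81 is ≥ 82 and < 86 → B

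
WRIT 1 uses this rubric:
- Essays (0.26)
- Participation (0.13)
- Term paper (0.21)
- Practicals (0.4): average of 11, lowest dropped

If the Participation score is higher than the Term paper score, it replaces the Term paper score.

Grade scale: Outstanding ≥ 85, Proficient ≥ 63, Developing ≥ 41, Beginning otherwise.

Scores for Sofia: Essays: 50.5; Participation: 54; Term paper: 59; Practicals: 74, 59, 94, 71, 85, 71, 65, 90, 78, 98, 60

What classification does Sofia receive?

Practicals: drop 59 → average of remaining 10 = 786/10 = 78.6
Participation (54) ≤ Term paper (59), so Term paper stays at 59.
Weighted total:
  Essays 50.5 × 0.26 = 13.13
  Participation 54 × 0.13 = 7.02
  Term paper 59 × 0.21 = 12.39
  Practicals 78.6 × 0.4 = 31.44
Sum = 63.98
63.98 is ≥ 63 and < 85 → Proficient

Proficient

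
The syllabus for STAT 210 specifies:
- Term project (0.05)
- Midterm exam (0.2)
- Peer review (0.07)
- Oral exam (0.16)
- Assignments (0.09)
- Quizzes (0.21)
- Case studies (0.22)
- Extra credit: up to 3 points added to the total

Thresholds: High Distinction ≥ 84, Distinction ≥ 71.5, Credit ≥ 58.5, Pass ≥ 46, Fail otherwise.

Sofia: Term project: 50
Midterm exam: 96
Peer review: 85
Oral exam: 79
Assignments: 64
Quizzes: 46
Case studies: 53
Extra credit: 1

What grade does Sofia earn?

Weighted total:
  Term project 50 × 0.05 = 2.5
  Midterm exam 96 × 0.2 = 19.2
  Peer review 85 × 0.07 = 5.95
  Oral exam 79 × 0.16 = 12.64
  Assignments 64 × 0.09 = 5.76
  Quizzes 46 × 0.21 = 9.66
  Case studies 53 × 0.22 = 11.66
Sum = 67.37
Extra credit: 67.37 + 1 = 68.37
68.37 is ≥ 58.5 and < 71.5 → Credit

Credit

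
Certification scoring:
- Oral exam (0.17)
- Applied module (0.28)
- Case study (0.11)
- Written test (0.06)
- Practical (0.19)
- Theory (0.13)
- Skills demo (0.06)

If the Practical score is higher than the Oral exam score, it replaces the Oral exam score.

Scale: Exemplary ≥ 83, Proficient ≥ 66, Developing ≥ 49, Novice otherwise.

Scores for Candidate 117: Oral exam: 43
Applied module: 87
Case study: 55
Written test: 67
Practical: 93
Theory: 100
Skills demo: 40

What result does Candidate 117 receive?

Exemplary

Practical (93) > Oral exam (43), so Oral exam counts as 93.
Weighted total:
  Oral exam 93 × 0.17 = 15.81
  Applied module 87 × 0.28 = 24.36
  Case study 55 × 0.11 = 6.05
  Written test 67 × 0.06 = 4.02
  Practical 93 × 0.19 = 17.67
  Theory 100 × 0.13 = 13
  Skills demo 40 × 0.06 = 2.4
Sum = 83.31
83.31 ≥ 83 → Exemplary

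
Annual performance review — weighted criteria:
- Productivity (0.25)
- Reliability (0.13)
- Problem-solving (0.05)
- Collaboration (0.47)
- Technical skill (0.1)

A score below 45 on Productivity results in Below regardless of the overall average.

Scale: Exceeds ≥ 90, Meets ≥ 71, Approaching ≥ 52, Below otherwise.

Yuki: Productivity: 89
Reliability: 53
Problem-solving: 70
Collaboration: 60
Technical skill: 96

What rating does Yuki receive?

Approaching

Productivity score 89 ≥ 45: minimum met.
Weighted total:
  Productivity 89 × 0.25 = 22.25
  Reliability 53 × 0.13 = 6.89
  Problem-solving 70 × 0.05 = 3.5
  Collaboration 60 × 0.47 = 28.2
  Technical skill 96 × 0.1 = 9.6
Sum = 70.44
70.44 is ≥ 52 and < 71 → Approaching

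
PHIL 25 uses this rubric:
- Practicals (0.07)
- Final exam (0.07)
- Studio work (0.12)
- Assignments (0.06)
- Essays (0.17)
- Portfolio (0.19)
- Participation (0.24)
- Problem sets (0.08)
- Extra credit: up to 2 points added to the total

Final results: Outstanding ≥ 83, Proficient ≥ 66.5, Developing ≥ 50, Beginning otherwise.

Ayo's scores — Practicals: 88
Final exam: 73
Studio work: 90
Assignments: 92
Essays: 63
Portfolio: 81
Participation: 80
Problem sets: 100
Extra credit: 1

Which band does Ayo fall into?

Proficient

Weighted total:
  Practicals 88 × 0.07 = 6.16
  Final exam 73 × 0.07 = 5.11
  Studio work 90 × 0.12 = 10.8
  Assignments 92 × 0.06 = 5.52
  Essays 63 × 0.17 = 10.71
  Portfolio 81 × 0.19 = 15.39
  Participation 80 × 0.24 = 19.2
  Problem sets 100 × 0.08 = 8
Sum = 80.89
Extra credit: 80.89 + 1 = 81.89
81.89 is ≥ 66.5 and < 83 → Proficient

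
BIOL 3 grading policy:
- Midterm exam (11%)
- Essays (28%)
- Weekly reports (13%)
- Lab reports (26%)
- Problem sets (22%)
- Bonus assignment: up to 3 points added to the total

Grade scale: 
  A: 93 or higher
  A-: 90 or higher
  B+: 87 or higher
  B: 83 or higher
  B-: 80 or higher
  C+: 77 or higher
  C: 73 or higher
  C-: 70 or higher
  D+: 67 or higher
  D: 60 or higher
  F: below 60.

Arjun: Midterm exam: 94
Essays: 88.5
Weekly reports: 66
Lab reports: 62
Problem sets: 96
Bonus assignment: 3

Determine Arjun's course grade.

B

Weighted total:
  Midterm exam 94 × 0.11 = 10.34
  Essays 88.5 × 0.28 = 24.78
  Weekly reports 66 × 0.13 = 8.58
  Lab reports 62 × 0.26 = 16.12
  Problem sets 96 × 0.22 = 21.12
Sum = 80.94
Bonus assignment: 80.94 + 3 = 83.94
83.94 is ≥ 83 and < 87 → B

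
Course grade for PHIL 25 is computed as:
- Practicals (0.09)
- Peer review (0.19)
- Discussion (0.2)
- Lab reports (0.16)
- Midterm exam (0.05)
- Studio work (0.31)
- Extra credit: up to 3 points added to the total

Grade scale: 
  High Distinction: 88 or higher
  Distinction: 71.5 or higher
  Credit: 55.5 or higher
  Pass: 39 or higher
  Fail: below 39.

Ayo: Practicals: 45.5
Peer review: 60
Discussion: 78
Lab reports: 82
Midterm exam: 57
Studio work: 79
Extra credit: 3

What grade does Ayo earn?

Distinction

Weighted total:
  Practicals 45.5 × 0.09 = 4.095
  Peer review 60 × 0.19 = 11.4
  Discussion 78 × 0.2 = 15.6
  Lab reports 82 × 0.16 = 13.12
  Midterm exam 57 × 0.05 = 2.85
  Studio work 79 × 0.31 = 24.49
Sum = 71.555
Extra credit: 71.555 + 3 = 74.555
74.555 is ≥ 71.5 and < 88 → Distinction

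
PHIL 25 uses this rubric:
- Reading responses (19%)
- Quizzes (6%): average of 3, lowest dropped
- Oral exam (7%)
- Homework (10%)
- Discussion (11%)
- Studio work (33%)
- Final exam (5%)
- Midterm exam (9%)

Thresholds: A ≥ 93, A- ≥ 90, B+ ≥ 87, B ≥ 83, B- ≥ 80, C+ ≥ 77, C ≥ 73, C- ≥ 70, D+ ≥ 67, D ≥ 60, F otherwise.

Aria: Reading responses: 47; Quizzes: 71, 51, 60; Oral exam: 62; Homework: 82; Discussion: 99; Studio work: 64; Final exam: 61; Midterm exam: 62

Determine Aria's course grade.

D

Quizzes: drop 51 → average of remaining 2 = 131/2 = 65.5
Weighted total:
  Reading responses 47 × 0.19 = 8.93
  Quizzes 65.5 × 0.06 = 3.93
  Oral exam 62 × 0.07 = 4.34
  Homework 82 × 0.1 = 8.2
  Discussion 99 × 0.11 = 10.89
  Studio work 64 × 0.33 = 21.12
  Final exam 61 × 0.05 = 3.05
  Midterm exam 62 × 0.09 = 5.58
Sum = 66.04
66.04 is ≥ 60 and < 67 → D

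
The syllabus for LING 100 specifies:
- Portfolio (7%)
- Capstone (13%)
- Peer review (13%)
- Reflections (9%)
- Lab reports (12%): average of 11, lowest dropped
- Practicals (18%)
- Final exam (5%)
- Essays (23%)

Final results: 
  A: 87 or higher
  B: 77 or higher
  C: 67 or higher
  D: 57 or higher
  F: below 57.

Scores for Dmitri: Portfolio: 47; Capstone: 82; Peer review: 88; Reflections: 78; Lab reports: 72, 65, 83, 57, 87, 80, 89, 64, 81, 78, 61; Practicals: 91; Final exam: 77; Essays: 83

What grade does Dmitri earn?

B

Lab reports: drop 57 → average of remaining 10 = 760/10 = 76
Weighted total:
  Portfolio 47 × 0.07 = 3.29
  Capstone 82 × 0.13 = 10.66
  Peer review 88 × 0.13 = 11.44
  Reflections 78 × 0.09 = 7.02
  Lab reports 76 × 0.12 = 9.12
  Practicals 91 × 0.18 = 16.38
  Final exam 77 × 0.05 = 3.85
  Essays 83 × 0.23 = 19.09
Sum = 80.85
80.85 is ≥ 77 and < 87 → B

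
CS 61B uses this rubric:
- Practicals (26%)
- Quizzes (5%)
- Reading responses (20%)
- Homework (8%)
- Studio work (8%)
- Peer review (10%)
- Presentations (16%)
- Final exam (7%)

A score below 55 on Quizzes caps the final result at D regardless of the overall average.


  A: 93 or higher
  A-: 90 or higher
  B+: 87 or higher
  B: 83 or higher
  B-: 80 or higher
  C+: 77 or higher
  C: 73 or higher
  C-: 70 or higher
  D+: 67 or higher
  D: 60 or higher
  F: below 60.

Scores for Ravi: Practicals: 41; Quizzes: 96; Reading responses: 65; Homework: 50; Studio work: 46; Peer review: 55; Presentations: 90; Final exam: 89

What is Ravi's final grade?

Quizzes score 96 ≥ 55: minimum met.
Weighted total:
  Practicals 41 × 0.26 = 10.66
  Quizzes 96 × 0.05 = 4.8
  Reading responses 65 × 0.2 = 13
  Homework 50 × 0.08 = 4
  Studio work 46 × 0.08 = 3.68
  Peer review 55 × 0.1 = 5.5
  Presentations 90 × 0.16 = 14.4
  Final exam 89 × 0.07 = 6.23
Sum = 62.27
62.27 is ≥ 60 and < 67 → D

D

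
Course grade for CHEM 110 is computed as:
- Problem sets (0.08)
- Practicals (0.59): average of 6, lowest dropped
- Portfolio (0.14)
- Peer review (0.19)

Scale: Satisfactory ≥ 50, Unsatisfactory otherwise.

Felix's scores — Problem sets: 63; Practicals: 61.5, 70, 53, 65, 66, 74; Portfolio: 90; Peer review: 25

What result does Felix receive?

Practicals: drop 53 → average of remaining 5 = 336.5/5 = 67.3
Weighted total:
  Problem sets 63 × 0.08 = 5.04
  Practicals 67.3 × 0.59 = 39.707
  Portfolio 90 × 0.14 = 12.6
  Peer review 25 × 0.19 = 4.75
Sum = 62.097
62.097 ≥ 50 → Satisfactory

Satisfactory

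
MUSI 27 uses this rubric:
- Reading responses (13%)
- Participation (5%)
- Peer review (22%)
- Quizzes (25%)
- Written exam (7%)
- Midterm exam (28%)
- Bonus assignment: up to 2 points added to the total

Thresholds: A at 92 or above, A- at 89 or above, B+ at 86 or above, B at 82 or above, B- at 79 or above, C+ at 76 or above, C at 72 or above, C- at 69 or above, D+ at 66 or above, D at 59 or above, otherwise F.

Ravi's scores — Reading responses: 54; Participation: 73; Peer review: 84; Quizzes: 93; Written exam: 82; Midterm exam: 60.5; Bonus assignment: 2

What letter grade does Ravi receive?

Weighted total:
  Reading responses 54 × 0.13 = 7.02
  Participation 73 × 0.05 = 3.65
  Peer review 84 × 0.22 = 18.48
  Quizzes 93 × 0.25 = 23.25
  Written exam 82 × 0.07 = 5.74
  Midterm exam 60.5 × 0.28 = 16.94
Sum = 75.08
Bonus assignment: 75.08 + 2 = 77.08
77.08 is ≥ 76 and < 79 → C+

C+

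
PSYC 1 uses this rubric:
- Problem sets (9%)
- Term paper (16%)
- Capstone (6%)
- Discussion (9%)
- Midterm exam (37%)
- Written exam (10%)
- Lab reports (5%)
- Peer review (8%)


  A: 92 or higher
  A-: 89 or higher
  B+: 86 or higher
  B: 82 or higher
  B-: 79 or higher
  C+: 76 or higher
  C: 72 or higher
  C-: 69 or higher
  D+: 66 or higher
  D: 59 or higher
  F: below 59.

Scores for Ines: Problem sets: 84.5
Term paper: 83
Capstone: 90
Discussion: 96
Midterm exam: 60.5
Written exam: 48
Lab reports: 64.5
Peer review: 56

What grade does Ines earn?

C-

Weighted total:
  Problem sets 84.5 × 0.09 = 7.605
  Term paper 83 × 0.16 = 13.28
  Capstone 90 × 0.06 = 5.4
  Discussion 96 × 0.09 = 8.64
  Midterm exam 60.5 × 0.37 = 22.385
  Written exam 48 × 0.1 = 4.8
  Lab reports 64.5 × 0.05 = 3.225
  Peer review 56 × 0.08 = 4.48
Sum = 69.815
69.815 is ≥ 69 and < 72 → C-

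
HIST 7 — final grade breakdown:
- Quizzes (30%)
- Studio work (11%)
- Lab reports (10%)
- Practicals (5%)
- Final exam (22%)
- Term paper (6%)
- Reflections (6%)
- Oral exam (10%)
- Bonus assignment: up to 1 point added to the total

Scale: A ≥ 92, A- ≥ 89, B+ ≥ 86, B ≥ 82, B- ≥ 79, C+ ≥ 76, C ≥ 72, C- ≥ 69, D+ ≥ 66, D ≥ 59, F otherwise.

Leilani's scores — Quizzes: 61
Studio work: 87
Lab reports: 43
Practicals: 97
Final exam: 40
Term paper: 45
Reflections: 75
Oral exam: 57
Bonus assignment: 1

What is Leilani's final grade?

Weighted total:
  Quizzes 61 × 0.3 = 18.3
  Studio work 87 × 0.11 = 9.57
  Lab reports 43 × 0.1 = 4.3
  Practicals 97 × 0.05 = 4.85
  Final exam 40 × 0.22 = 8.8
  Term paper 45 × 0.06 = 2.7
  Reflections 75 × 0.06 = 4.5
  Oral exam 57 × 0.1 = 5.7
Sum = 58.72
Bonus assignment: 58.72 + 1 = 59.72
59.72 is ≥ 59 and < 66 → D

D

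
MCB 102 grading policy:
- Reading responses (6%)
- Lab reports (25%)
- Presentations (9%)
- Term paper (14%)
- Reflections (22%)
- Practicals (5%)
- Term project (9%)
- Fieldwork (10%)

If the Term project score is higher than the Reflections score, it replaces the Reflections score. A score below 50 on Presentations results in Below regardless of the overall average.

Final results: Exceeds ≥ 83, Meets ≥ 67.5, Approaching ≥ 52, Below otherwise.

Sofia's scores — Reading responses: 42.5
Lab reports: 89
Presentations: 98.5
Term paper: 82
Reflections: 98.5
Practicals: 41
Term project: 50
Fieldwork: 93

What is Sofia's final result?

Meets

Term project (50) ≤ Reflections (98.5), so Reflections stays at 98.5.
Presentations score 98.5 ≥ 50: minimum met.
Weighted total:
  Reading responses 42.5 × 0.06 = 2.55
  Lab reports 89 × 0.25 = 22.25
  Presentations 98.5 × 0.09 = 8.865
  Term paper 82 × 0.14 = 11.48
  Reflections 98.5 × 0.22 = 21.67
  Practicals 41 × 0.05 = 2.05
  Term project 50 × 0.09 = 4.5
  Fieldwork 93 × 0.1 = 9.3
Sum = 82.665
82.665 is ≥ 67.5 and < 83 → Meets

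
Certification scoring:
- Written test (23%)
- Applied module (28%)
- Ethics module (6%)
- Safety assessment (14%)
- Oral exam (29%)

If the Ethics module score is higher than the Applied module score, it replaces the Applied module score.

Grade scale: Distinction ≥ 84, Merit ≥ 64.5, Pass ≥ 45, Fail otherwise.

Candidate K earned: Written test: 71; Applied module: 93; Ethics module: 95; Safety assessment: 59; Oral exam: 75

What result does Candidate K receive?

Merit

Ethics module (95) > Applied module (93), so Applied module counts as 95.
Weighted total:
  Written test 71 × 0.23 = 16.33
  Applied module 95 × 0.28 = 26.6
  Ethics module 95 × 0.06 = 5.7
  Safety assessment 59 × 0.14 = 8.26
  Oral exam 75 × 0.29 = 21.75
Sum = 78.64
78.64 is ≥ 64.5 and < 84 → Merit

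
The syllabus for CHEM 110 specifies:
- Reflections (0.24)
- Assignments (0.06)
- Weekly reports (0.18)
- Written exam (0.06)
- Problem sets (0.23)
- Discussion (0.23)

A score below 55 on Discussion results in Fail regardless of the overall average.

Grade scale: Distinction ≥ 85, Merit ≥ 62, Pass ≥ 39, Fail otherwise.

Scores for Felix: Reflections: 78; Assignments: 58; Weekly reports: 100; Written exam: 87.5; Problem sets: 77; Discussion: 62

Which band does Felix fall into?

Discussion score 62 ≥ 55: minimum met.
Weighted total:
  Reflections 78 × 0.24 = 18.72
  Assignments 58 × 0.06 = 3.48
  Weekly reports 100 × 0.18 = 18
  Written exam 87.5 × 0.06 = 5.25
  Problem sets 77 × 0.23 = 17.71
  Discussion 62 × 0.23 = 14.26
Sum = 77.42
77.42 is ≥ 62 and < 85 → Merit

Merit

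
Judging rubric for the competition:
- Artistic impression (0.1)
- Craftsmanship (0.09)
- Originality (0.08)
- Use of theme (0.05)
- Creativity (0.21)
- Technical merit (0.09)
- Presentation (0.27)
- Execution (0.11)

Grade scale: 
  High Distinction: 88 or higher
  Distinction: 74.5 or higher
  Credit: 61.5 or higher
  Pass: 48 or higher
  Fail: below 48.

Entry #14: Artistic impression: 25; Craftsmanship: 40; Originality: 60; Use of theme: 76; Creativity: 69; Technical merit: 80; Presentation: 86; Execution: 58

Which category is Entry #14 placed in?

Weighted total:
  Artistic impression 25 × 0.1 = 2.5
  Craftsmanship 40 × 0.09 = 3.6
  Originality 60 × 0.08 = 4.8
  Use of theme 76 × 0.05 = 3.8
  Creativity 69 × 0.21 = 14.49
  Technical merit 80 × 0.09 = 7.2
  Presentation 86 × 0.27 = 23.22
  Execution 58 × 0.11 = 6.38
Sum = 65.99
65.99 is ≥ 61.5 and < 74.5 → Credit

Credit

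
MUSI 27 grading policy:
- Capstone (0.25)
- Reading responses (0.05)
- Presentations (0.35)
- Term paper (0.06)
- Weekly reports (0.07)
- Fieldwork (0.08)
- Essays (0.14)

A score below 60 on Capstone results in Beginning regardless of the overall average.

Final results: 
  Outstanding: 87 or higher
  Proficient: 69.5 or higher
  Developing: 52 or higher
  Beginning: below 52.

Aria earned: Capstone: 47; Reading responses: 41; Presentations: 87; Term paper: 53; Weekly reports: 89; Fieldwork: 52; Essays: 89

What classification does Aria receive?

Capstone score 47 < 60: minimum not met.
Weighted total:
  Capstone 47 × 0.25 = 11.75
  Reading responses 41 × 0.05 = 2.05
  Presentations 87 × 0.35 = 30.45
  Term paper 53 × 0.06 = 3.18
  Weekly reports 89 × 0.07 = 6.23
  Fieldwork 52 × 0.08 = 4.16
  Essays 89 × 0.14 = 12.46
Sum = 70.28
Because the Capstone minimum was not met, the result is Beginning.

Beginning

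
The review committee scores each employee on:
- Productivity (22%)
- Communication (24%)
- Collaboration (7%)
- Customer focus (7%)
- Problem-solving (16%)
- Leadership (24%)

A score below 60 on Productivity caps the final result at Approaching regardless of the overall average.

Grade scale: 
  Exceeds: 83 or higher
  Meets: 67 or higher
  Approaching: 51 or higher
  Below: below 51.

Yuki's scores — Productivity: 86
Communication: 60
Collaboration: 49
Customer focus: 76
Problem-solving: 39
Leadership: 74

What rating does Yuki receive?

Approaching

Productivity score 86 ≥ 60: minimum met.
Weighted total:
  Productivity 86 × 0.22 = 18.92
  Communication 60 × 0.24 = 14.4
  Collaboration 49 × 0.07 = 3.43
  Customer focus 76 × 0.07 = 5.32
  Problem-solving 39 × 0.16 = 6.24
  Leadership 74 × 0.24 = 17.76
Sum = 66.07
66.07 is ≥ 51 and < 67 → Approaching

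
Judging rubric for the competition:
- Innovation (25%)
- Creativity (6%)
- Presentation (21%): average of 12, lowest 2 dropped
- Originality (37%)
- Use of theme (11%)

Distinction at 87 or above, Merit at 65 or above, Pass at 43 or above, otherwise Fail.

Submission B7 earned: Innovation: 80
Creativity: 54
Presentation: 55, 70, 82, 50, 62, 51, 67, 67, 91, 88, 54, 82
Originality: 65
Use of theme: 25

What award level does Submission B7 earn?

Presentation: drop 50, 51 → average of remaining 10 = 718/10 = 71.8
Weighted total:
  Innovation 80 × 0.25 = 20
  Creativity 54 × 0.06 = 3.24
  Presentation 71.8 × 0.21 = 15.078
  Originality 65 × 0.37 = 24.05
  Use of theme 25 × 0.11 = 2.75
Sum = 65.118
65.118 is ≥ 65 and < 87 → Merit

Merit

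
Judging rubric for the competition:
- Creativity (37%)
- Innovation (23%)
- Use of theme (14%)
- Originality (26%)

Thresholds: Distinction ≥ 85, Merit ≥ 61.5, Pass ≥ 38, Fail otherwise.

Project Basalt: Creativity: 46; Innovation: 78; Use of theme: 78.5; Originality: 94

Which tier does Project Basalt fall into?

Merit

Weighted total:
  Creativity 46 × 0.37 = 17.02
  Innovation 78 × 0.23 = 17.94
  Use of theme 78.5 × 0.14 = 10.99
  Originality 94 × 0.26 = 24.44
Sum = 70.39
70.39 is ≥ 61.5 and < 85 → Merit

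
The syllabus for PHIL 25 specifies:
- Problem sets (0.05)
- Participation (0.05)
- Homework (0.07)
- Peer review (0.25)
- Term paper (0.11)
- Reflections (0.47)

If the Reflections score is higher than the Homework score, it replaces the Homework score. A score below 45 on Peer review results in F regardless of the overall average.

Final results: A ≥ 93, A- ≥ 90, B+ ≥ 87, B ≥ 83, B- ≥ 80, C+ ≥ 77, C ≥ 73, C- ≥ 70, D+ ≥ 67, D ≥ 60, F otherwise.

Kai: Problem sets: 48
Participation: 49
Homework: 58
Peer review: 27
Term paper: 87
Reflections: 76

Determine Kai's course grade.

Reflections (76) > Homework (58), so Homework counts as 76.
Peer review score 27 < 45: minimum not met.
Weighted total:
  Problem sets 48 × 0.05 = 2.4
  Participation 49 × 0.05 = 2.45
  Homework 76 × 0.07 = 5.32
  Peer review 27 × 0.25 = 6.75
  Term paper 87 × 0.11 = 9.57
  Reflections 76 × 0.47 = 35.72
Sum = 62.21
Because the Peer review minimum was not met, the result is F.

F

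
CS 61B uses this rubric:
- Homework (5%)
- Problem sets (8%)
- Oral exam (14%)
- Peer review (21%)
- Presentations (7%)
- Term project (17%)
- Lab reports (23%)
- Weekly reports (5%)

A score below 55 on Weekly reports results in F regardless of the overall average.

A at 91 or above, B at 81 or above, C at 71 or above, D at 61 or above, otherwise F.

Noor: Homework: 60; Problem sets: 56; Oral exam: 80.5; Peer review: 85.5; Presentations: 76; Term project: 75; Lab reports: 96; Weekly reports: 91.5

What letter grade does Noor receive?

B

Weekly reports score 91.5 ≥ 55: minimum met.
Weighted total:
  Homework 60 × 0.05 = 3
  Problem sets 56 × 0.08 = 4.48
  Oral exam 80.5 × 0.14 = 11.27
  Peer review 85.5 × 0.21 = 17.955
  Presentations 76 × 0.07 = 5.32
  Term project 75 × 0.17 = 12.75
  Lab reports 96 × 0.23 = 22.08
  Weekly reports 91.5 × 0.05 = 4.575
Sum = 81.43
81.43 is ≥ 81 and < 91 → B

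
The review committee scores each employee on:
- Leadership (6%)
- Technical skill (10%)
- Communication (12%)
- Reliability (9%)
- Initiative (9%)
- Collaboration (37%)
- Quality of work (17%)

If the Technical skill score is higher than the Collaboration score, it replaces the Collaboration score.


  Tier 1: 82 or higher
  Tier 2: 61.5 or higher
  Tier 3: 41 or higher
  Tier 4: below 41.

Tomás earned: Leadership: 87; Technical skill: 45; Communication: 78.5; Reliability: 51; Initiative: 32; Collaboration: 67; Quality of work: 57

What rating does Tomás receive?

Tier 3

Technical skill (45) ≤ Collaboration (67), so Collaboration stays at 67.
Weighted total:
  Leadership 87 × 0.06 = 5.22
  Technical skill 45 × 0.1 = 4.5
  Communication 78.5 × 0.12 = 9.42
  Reliability 51 × 0.09 = 4.59
  Initiative 32 × 0.09 = 2.88
  Collaboration 67 × 0.37 = 24.79
  Quality of work 57 × 0.17 = 9.69
Sum = 61.09
61.09 is ≥ 41 and < 61.5 → Tier 3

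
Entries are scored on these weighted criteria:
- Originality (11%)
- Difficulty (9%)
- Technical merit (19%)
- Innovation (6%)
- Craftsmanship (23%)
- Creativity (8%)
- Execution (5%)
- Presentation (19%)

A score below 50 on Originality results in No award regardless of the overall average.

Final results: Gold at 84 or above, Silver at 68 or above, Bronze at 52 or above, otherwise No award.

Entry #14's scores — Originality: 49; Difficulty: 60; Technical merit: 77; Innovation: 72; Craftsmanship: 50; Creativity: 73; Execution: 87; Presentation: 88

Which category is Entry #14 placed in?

Originality score 49 < 50: minimum not met.
Weighted total:
  Originality 49 × 0.11 = 5.39
  Difficulty 60 × 0.09 = 5.4
  Technical merit 77 × 0.19 = 14.63
  Innovation 72 × 0.06 = 4.32
  Craftsmanship 50 × 0.23 = 11.5
  Creativity 73 × 0.08 = 5.84
  Execution 87 × 0.05 = 4.35
  Presentation 88 × 0.19 = 16.72
Sum = 68.15
Because the Originality minimum was not met, the result is No award.

No award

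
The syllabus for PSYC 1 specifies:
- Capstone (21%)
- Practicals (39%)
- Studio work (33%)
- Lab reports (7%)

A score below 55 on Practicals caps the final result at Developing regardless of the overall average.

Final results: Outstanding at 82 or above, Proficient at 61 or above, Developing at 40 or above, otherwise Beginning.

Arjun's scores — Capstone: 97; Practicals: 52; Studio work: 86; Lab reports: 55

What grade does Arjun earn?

Practicals score 52 < 55: minimum not met.
Weighted total:
  Capstone 97 × 0.21 = 20.37
  Practicals 52 × 0.39 = 20.28
  Studio work 86 × 0.33 = 28.38
  Lab reports 55 × 0.07 = 3.85
Sum = 72.88
72.88 would be Proficient; cap at Developing applies → Developing.

Developing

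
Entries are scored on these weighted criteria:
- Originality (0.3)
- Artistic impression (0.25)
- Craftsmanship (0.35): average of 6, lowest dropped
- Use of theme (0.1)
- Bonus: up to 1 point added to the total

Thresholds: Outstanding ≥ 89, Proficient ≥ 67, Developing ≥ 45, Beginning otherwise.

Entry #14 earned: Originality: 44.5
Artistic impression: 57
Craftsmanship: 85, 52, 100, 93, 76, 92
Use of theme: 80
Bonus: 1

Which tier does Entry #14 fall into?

Craftsmanship: drop 52 → average of remaining 5 = 446/5 = 89.2
Weighted total:
  Originality 44.5 × 0.3 = 13.35
  Artistic impression 57 × 0.25 = 14.25
  Craftsmanship 89.2 × 0.35 = 31.22
  Use of theme 80 × 0.1 = 8
Sum = 66.82
Bonus: 66.82 + 1 = 67.82
67.82 is ≥ 67 and < 89 → Proficient

Proficient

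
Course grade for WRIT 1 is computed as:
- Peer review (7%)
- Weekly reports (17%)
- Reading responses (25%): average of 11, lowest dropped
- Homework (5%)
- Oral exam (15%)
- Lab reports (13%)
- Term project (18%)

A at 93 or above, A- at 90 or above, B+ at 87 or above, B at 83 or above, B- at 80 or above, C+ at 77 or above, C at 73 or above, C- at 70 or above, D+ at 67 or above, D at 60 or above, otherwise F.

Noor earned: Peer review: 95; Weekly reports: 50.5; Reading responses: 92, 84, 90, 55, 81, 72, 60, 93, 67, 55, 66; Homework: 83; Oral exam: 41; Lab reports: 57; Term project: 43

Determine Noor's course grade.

F

Reading responses: drop 55 → average of remaining 10 = 760/10 = 76
Weighted total:
  Peer review 95 × 0.07 = 6.65
  Weekly reports 50.5 × 0.17 = 8.585
  Reading responses 76 × 0.25 = 19
  Homework 83 × 0.05 = 4.15
  Oral exam 41 × 0.15 = 6.15
  Lab reports 57 × 0.13 = 7.41
  Term project 43 × 0.18 = 7.74
Sum = 59.685
59.685 < 60 → F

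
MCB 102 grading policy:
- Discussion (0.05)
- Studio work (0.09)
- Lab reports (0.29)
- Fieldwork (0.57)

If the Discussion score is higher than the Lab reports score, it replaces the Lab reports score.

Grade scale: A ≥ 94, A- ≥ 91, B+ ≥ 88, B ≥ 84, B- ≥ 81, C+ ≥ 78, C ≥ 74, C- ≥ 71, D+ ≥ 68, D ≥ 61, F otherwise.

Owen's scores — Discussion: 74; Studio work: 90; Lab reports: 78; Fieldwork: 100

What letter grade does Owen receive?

A-

Discussion (74) ≤ Lab reports (78), so Lab reports stays at 78.
Weighted total:
  Discussion 74 × 0.05 = 3.7
  Studio work 90 × 0.09 = 8.1
  Lab reports 78 × 0.29 = 22.62
  Fieldwork 100 × 0.57 = 57
Sum = 91.42
91.42 is ≥ 91 and < 94 → A-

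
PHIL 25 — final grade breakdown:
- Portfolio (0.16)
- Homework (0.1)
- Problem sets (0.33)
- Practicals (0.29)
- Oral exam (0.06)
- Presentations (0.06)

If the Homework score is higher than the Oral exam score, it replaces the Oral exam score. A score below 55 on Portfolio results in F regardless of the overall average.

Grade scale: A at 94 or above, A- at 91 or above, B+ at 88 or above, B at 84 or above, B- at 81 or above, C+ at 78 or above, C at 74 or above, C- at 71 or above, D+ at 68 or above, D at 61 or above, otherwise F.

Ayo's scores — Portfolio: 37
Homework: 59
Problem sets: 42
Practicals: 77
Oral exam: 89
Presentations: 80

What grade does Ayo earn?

Homework (59) ≤ Oral exam (89), so Oral exam stays at 89.
Portfolio score 37 < 55: minimum not met.
Weighted total:
  Portfolio 37 × 0.16 = 5.92
  Homework 59 × 0.1 = 5.9
  Problem sets 42 × 0.33 = 13.86
  Practicals 77 × 0.29 = 22.33
  Oral exam 89 × 0.06 = 5.34
  Presentations 80 × 0.06 = 4.8
Sum = 58.15
Because the Portfolio minimum was not met, the result is F.

F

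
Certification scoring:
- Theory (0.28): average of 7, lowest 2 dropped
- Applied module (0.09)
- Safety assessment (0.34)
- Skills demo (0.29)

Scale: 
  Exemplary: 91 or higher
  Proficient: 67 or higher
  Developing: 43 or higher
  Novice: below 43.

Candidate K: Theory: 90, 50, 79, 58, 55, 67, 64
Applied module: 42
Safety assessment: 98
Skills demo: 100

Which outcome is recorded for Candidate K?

Proficient

Theory: drop 50, 55 → average of remaining 5 = 358/5 = 71.6
Weighted total:
  Theory 71.6 × 0.28 = 20.048
  Applied module 42 × 0.09 = 3.78
  Safety assessment 98 × 0.34 = 33.32
  Skills demo 100 × 0.29 = 29
Sum = 86.148
86.148 is ≥ 67 and < 91 → Proficient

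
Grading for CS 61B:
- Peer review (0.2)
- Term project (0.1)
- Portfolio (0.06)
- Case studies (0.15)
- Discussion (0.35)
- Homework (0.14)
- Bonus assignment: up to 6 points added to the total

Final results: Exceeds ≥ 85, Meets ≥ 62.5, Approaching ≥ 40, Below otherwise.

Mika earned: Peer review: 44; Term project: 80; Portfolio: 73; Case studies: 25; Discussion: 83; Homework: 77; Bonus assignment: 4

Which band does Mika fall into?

Meets

Weighted total:
  Peer review 44 × 0.2 = 8.8
  Term project 80 × 0.1 = 8
  Portfolio 73 × 0.06 = 4.38
  Case studies 25 × 0.15 = 3.75
  Discussion 83 × 0.35 = 29.05
  Homework 77 × 0.14 = 10.78
Sum = 64.76
Bonus assignment: 64.76 + 4 = 68.76
68.76 is ≥ 62.5 and < 85 → Meets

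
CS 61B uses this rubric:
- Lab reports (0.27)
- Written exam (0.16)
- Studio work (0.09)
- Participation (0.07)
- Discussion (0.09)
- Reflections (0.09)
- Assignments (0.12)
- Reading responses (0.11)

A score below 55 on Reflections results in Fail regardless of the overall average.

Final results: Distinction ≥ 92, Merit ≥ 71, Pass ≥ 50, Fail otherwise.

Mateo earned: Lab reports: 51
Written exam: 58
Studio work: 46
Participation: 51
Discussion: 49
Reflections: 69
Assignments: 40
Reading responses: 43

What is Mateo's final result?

Pass

Reflections score 69 ≥ 55: minimum met.
Weighted total:
  Lab reports 51 × 0.27 = 13.77
  Written exam 58 × 0.16 = 9.28
  Studio work 46 × 0.09 = 4.14
  Participation 51 × 0.07 = 3.57
  Discussion 49 × 0.09 = 4.41
  Reflections 69 × 0.09 = 6.21
  Assignments 40 × 0.12 = 4.8
  Reading responses 43 × 0.11 = 4.73
Sum = 50.91
50.91 is ≥ 50 and < 71 → Pass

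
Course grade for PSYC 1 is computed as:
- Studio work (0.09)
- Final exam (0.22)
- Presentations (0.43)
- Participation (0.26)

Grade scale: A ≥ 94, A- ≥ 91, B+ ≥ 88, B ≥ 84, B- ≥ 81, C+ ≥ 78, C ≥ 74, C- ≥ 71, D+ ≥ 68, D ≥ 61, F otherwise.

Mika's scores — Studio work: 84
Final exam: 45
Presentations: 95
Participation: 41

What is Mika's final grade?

Weighted total:
  Studio work 84 × 0.09 = 7.56
  Final exam 45 × 0.22 = 9.9
  Presentations 95 × 0.43 = 40.85
  Participation 41 × 0.26 = 10.66
Sum = 68.97
68.97 is ≥ 68 and < 71 → D+

D+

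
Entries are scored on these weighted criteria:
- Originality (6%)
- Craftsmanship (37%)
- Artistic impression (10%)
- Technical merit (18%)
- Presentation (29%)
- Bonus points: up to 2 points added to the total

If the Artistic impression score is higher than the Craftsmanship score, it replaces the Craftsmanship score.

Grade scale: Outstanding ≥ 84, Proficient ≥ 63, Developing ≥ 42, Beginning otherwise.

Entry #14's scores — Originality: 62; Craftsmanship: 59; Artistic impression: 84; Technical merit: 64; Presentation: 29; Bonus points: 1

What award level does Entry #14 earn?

Artistic impression (84) > Craftsmanship (59), so Craftsmanship counts as 84.
Weighted total:
  Originality 62 × 0.06 = 3.72
  Craftsmanship 84 × 0.37 = 31.08
  Artistic impression 84 × 0.1 = 8.4
  Technical merit 64 × 0.18 = 11.52
  Presentation 29 × 0.29 = 8.41
Sum = 63.13
Bonus points: 63.13 + 1 = 64.13
64.13 is ≥ 63 and < 84 → Proficient

Proficient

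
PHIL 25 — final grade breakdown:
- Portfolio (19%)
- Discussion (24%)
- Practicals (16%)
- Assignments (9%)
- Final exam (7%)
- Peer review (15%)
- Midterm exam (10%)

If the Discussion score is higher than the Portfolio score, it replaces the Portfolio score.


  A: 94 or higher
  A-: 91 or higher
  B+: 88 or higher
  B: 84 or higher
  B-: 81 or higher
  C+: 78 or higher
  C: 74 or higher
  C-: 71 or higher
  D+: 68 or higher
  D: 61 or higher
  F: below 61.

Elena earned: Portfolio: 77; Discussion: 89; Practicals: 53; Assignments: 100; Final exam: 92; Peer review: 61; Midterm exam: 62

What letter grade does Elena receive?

C

Discussion (89) > Portfolio (77), so Portfolio counts as 89.
Weighted total:
  Portfolio 89 × 0.19 = 16.91
  Discussion 89 × 0.24 = 21.36
  Practicals 53 × 0.16 = 8.48
  Assignments 100 × 0.09 = 9
  Final exam 92 × 0.07 = 6.44
  Peer review 61 × 0.15 = 9.15
  Midterm exam 62 × 0.1 = 6.2
Sum = 77.54
77.54 is ≥ 74 and < 78 → C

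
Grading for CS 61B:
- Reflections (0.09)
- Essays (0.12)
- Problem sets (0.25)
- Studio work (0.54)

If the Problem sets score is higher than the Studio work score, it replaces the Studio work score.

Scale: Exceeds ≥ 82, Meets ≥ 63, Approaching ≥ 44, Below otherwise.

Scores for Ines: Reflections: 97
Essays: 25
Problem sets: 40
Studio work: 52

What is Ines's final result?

Approaching

Problem sets (40) ≤ Studio work (52), so Studio work stays at 52.
Weighted total:
  Reflections 97 × 0.09 = 8.73
  Essays 25 × 0.12 = 3
  Problem sets 40 × 0.25 = 10
  Studio work 52 × 0.54 = 28.08
Sum = 49.81
49.81 is ≥ 44 and < 63 → Approaching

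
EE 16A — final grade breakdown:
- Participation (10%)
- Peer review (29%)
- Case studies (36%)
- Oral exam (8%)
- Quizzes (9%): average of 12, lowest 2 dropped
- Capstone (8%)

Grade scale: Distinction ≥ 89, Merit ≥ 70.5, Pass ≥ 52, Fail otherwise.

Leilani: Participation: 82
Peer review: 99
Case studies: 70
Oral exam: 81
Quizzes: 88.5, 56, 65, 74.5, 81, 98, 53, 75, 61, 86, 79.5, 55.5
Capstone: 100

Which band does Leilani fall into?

Quizzes: drop 53, 55.5 → average of remaining 10 = 764.5/10 = 76.45
Weighted total:
  Participation 82 × 0.1 = 8.2
  Peer review 99 × 0.29 = 28.71
  Case studies 70 × 0.36 = 25.2
  Oral exam 81 × 0.08 = 6.48
  Quizzes 76.45 × 0.09 = 6.8805
  Capstone 100 × 0.08 = 8
Sum = 83.4705
83.4705 is ≥ 70.5 and < 89 → Merit

Merit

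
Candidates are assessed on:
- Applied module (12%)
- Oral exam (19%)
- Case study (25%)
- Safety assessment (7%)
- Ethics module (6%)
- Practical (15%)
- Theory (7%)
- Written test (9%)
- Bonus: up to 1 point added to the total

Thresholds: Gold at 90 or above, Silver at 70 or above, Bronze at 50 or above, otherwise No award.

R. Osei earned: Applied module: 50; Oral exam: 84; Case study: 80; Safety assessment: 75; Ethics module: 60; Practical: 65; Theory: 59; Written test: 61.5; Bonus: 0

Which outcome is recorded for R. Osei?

Weighted total:
  Applied module 50 × 0.12 = 6
  Oral exam 84 × 0.19 = 15.96
  Case study 80 × 0.25 = 20
  Safety assessment 75 × 0.07 = 5.25
  Ethics module 60 × 0.06 = 3.6
  Practical 65 × 0.15 = 9.75
  Theory 59 × 0.07 = 4.13
  Written test 61.5 × 0.09 = 5.535
Sum = 70.225
Bonus: 70.225 + 0 = 70.225
70.225 is ≥ 70 and < 90 → Silver

Silver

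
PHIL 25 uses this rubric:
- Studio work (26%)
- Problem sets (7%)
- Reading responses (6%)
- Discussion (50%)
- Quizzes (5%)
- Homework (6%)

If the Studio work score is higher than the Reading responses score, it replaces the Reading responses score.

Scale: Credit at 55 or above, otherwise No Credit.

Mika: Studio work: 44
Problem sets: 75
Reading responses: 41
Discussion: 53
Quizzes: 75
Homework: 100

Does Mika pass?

Studio work (44) > Reading responses (41), so Reading responses counts as 44.
Weighted total:
  Studio work 44 × 0.26 = 11.44
  Problem sets 75 × 0.07 = 5.25
  Reading responses 44 × 0.06 = 2.64
  Discussion 53 × 0.5 = 26.5
  Quizzes 75 × 0.05 = 3.75
  Homework 100 × 0.06 = 6
Sum = 55.58
55.58 ≥ 55 → Credit

Credit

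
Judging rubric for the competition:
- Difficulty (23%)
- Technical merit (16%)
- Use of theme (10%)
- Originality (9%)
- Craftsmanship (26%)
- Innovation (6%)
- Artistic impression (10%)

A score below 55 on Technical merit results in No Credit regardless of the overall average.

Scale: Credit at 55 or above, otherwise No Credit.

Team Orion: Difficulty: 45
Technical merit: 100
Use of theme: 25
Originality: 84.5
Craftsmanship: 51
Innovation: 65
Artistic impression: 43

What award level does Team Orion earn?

Technical merit score 100 ≥ 55: minimum met.
Weighted total:
  Difficulty 45 × 0.23 = 10.35
  Technical merit 100 × 0.16 = 16
  Use of theme 25 × 0.1 = 2.5
  Originality 84.5 × 0.09 = 7.605
  Craftsmanship 51 × 0.26 = 13.26
  Innovation 65 × 0.06 = 3.9
  Artistic impression 43 × 0.1 = 4.3
Sum = 57.915
57.915 ≥ 55 → Credit

Credit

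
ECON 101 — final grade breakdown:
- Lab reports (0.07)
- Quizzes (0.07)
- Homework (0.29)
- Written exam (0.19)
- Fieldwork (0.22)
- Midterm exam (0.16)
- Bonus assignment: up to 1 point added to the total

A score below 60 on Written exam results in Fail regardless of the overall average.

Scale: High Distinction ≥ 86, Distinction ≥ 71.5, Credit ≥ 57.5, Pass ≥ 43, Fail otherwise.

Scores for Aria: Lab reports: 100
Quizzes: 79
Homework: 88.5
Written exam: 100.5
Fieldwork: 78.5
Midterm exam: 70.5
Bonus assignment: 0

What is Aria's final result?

Distinction

Written exam score 100.5 ≥ 60: minimum met.
Weighted total:
  Lab reports 100 × 0.07 = 7
  Quizzes 79 × 0.07 = 5.53
  Homework 88.5 × 0.29 = 25.665
  Written exam 100.5 × 0.19 = 19.095
  Fieldwork 78.5 × 0.22 = 17.27
  Midterm exam 70.5 × 0.16 = 11.28
Sum = 85.84
Bonus assignment: 85.84 + 0 = 85.84
85.84 is ≥ 71.5 and < 86 → Distinction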